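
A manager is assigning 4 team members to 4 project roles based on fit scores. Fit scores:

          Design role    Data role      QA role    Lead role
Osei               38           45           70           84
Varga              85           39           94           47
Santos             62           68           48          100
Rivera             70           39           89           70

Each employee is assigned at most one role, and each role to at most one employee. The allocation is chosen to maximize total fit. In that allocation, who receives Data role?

Santos receives Data role.

Optimal: Osei→Lead role (84 pts), Varga→Design role (85 pts), Santos→Data role (68 pts), Rivera→QA role (89 pts) — total 84+85+68+89 = 326 pts.
Max-entry greedy (repeatedly take the single best remaining cell) gives 309 pts, worse by 17.
No other one-to-one assignment exceeds 326 pts.
Santos's own top role is Lead role (100 pts), but forcing Santos→Lead role and reassigning the rest optimally gives only 319 pts — worse by 7.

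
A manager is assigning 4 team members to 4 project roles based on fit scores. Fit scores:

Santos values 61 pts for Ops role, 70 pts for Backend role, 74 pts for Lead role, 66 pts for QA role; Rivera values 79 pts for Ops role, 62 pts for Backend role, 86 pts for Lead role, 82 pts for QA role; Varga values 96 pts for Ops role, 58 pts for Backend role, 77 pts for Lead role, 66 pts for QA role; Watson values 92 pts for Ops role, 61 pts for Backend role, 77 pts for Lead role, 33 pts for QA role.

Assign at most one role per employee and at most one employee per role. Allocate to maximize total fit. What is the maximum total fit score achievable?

Max total: 325 pts

Optimal: Santos→Backend role (70 pts), Rivera→QA role (82 pts), Varga→Ops role (96 pts), Watson→Lead role (77 pts) — total 70+82+96+77 = 325 pts.
Next-best assignment: Santos→Backend role, Rivera→QA role, Varga→Lead role, Watson→Ops role = 321 pts.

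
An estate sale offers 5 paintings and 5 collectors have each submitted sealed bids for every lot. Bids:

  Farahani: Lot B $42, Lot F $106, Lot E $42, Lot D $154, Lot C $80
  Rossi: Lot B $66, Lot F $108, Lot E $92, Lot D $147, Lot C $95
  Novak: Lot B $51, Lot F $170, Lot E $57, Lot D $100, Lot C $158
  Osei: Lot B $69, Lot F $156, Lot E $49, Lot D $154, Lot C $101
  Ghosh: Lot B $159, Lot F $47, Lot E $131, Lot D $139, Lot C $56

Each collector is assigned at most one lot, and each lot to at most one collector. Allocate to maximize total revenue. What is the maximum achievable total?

Max total: $719

This is a one-to-one assignment (maximum-weight bipartite matching).
Optimal: Farahani→Lot D ($154), Rossi→Lot E ($92), Novak→Lot C ($158), Osei→Lot F ($156), Ghosh→Lot B ($159) — total 154+92+158+156+159 = $719.
Swapping Osei↔Farahani (Osei→Lot D $154, Farahani→Lot F $106) loses 50.
Checked against all permutations: $719 is optimal.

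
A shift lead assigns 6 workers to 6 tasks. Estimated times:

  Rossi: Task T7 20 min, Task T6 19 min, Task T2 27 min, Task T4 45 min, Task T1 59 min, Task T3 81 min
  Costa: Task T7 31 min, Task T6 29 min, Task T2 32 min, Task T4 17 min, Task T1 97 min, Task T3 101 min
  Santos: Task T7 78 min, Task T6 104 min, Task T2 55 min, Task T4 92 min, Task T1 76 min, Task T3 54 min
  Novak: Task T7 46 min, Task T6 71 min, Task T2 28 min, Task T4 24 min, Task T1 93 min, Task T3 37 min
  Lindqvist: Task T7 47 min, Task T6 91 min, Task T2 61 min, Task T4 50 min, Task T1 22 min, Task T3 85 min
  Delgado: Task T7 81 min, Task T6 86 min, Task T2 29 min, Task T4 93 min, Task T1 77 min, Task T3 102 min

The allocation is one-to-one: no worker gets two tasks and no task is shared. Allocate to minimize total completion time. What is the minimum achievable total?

Minimum total: 178 min

This is a one-to-one assignment (minimum-cost bipartite matching).
Optimal: Rossi→Task T7 (20 min), Costa→Task T6 (29 min), Santos→Task T3 (54 min), Novak→Task T4 (24 min), Lindqvist→Task T1 (22 min), Delgado→Task T2 (29 min) — total 20+29+54+24+22+29 = 178 min.
Column-greedy (each task in turn goes to its cheapest remaining worker) gives 305 min, worse by 127.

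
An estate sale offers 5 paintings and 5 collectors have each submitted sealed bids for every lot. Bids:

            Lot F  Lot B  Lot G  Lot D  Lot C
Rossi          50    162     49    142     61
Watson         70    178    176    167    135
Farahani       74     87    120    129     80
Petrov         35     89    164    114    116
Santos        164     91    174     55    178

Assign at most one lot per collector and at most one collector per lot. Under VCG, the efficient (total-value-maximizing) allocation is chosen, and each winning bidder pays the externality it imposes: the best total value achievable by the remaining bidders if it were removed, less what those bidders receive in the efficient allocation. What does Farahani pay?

Farahani pays $46.

Efficient allocation: Rossi→Lot B ($162), Watson→Lot C ($135), Farahani→Lot D ($129), Petrov→Lot G ($164), Santos→Lot F ($164); total welfare W = $754.
Farahani receives Lot D at value $129, so the others get W − 129 = $625.
Without Farahani: best allocation of the remaining 4 bidders over all 5 lots is Rossi→Lot B ($162), Watson→Lot D ($167), Petrov→Lot G ($164), Santos→Lot C ($178), total $671.
VCG payment = (others' best without Farahani) − (others' welfare with Farahani) = 671 − 625 = $46.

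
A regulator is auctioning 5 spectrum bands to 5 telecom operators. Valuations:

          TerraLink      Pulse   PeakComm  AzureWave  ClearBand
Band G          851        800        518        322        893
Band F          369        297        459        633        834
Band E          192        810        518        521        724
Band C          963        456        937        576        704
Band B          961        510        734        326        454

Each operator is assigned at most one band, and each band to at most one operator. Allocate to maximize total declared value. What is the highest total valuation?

Max total: $4234M

This is the linear assignment problem.
Optimal: TerraLink→Band B ($961M), Pulse→Band E ($810M), PeakComm→Band C ($937M), AzureWave→Band F ($633M), ClearBand→Band G ($893M) — total 961+810+937+633+893 = $4234M.
Row-greedy (each operator in turn takes its best remaining band) gives $4033M, worse by 201.
No other one-to-one assignment exceeds $4234M.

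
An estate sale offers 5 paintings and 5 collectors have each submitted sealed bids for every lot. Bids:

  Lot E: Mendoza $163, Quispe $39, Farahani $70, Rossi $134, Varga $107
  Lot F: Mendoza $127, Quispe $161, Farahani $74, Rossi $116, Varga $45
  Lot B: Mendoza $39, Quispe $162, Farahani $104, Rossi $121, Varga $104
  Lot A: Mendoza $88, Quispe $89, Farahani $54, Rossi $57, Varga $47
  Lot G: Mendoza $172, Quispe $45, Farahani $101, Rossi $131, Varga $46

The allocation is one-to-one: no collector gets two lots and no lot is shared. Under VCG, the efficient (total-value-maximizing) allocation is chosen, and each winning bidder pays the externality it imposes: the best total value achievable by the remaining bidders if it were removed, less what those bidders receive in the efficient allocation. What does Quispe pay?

Quispe pays $35.

Efficient allocation: Mendoza→Lot G ($172), Quispe→Lot F ($161), Farahani→Lot A ($54), Rossi→Lot E ($134), Varga→Lot B ($104); total welfare W = $625.
Quispe receives Lot F at value $161, so the others get W − 161 = $464.
Without Quispe: best allocation of the remaining 4 bidders over all 5 lots is Mendoza→Lot G ($172), Farahani→Lot B ($104), Rossi→Lot F ($116), Varga→Lot E ($107), total $499.
VCG payment = (others' best without Quispe) − (others' welfare with Quispe) = 499 − 464 = $35.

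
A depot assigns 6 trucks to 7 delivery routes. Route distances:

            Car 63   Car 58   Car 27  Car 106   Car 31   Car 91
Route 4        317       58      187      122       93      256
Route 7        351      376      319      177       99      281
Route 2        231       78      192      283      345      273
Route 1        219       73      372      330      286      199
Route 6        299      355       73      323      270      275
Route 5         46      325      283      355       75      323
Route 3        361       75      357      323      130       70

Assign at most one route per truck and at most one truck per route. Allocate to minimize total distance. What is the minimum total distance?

Minimum total: 483 km

Optimal: Car 63→Route 5 (46 km), Car 58→Route 1 (73 km), Car 27→Route 6 (73 km), Car 106→Route 4 (122 km), Car 31→Route 7 (99 km), Car 91→Route 3 (70 km) — total 46+73+73+122+99+70 = 483 km.
Column-greedy (each route in turn goes to its cheapest remaining truck) gives 1202 km, worse by 719.
Next-best assignment: Car 63→Route 5, Car 58→Route 2, Car 27→Route 6, Car 106→Route 4, Car 31→Route 7, Car 91→Route 3 = 488 km.
Swapping Car 58↔Car 106 (Car 58→Route 4 58 km, Car 106→Route 1 330 km) adds 193.
No other one-to-one assignment undercuts 483 km.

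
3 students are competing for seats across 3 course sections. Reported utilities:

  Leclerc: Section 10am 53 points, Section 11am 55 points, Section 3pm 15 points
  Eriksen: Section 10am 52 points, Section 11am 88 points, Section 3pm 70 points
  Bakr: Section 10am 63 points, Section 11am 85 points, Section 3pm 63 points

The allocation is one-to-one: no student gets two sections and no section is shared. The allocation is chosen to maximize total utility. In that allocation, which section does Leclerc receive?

Optimal: Leclerc→Section 10am (53 points), Eriksen→Section 3pm (70 points), Bakr→Section 11am (85 points) — total 53+70+85 = 208 points.
Max-entry greedy (repeatedly take the single best remaining cell) gives 166 points, worse by 42.
Leclerc's own top section is Section 11am (55 points), but forcing Leclerc→Section 11am and reassigning the rest optimally gives only 188 points — worse by 20.

Leclerc receives Section 10am.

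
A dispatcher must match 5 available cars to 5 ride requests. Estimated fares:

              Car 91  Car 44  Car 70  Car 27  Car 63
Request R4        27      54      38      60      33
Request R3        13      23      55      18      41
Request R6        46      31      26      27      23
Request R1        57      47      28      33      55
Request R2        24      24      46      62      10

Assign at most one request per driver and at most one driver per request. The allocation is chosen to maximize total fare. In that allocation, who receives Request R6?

Car 91 receives Request R6.

Treat this as an assignment problem: match each driver to one request.
Optimal: Car 91→Request R6 ($46), Car 44→Request R4 ($54), Car 70→Request R3 ($55), Car 27→Request R2 ($62), Car 63→Request R1 ($55) — total 46+54+55+62+55 = $272.
Column-greedy (each request in turn goes to its best remaining driver) gives $240, worse by 32.
Next-best assignment: Car 91→Request R1, Car 44→Request R4, Car 70→Request R3, Car 27→Request R2, Car 63→Request R6 = $251.
Swapping Car 70↔Car 27 (Car 70→Request R2 $46, Car 27→Request R3 $18) loses 53.
Every other assignment is strictly worse.
Car 91's own top request is Request R1 ($57), but forcing Car 91→Request R1 and reassigning the rest optimally gives only $251 — worse by 21.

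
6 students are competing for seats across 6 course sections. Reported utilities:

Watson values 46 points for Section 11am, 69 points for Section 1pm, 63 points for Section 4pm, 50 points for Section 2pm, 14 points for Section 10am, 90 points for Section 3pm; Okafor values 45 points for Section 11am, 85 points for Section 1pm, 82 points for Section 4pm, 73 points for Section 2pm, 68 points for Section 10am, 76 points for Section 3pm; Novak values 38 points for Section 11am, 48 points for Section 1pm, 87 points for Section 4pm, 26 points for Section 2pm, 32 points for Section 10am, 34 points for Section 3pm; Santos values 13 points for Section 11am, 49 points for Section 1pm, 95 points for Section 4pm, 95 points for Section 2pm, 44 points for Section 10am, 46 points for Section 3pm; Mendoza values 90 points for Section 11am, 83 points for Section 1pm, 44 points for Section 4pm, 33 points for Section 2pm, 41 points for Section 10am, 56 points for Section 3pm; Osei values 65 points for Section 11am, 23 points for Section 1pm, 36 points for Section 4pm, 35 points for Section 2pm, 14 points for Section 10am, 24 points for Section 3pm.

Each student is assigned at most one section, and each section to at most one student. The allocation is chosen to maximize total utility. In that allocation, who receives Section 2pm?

Santos receives Section 2pm.

Optimal: Watson→Section 3pm (90 points), Okafor→Section 10am (68 points), Novak→Section 4pm (87 points), Santos→Section 2pm (95 points), Mendoza→Section 1pm (83 points), Osei→Section 11am (65 points) — total 90+68+87+95+83+65 = 488 points.
Column-greedy (each section in turn goes to its best remaining student) gives 376 points, worse by 112.
Santos's own top section is Section 4pm (95 points), but forcing Santos→Section 4pm and reassigning the rest optimally gives only 438 points — worse by 50.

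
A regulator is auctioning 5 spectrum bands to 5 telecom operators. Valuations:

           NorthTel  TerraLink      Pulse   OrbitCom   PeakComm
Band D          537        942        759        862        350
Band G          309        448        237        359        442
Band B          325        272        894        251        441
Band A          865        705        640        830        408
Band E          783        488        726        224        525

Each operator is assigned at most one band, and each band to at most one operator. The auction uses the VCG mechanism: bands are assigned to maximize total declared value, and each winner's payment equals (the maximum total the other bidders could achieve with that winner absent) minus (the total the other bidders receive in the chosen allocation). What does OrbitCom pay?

OrbitCom pays $165M.

Efficient allocation: NorthTel→Band E ($783M), TerraLink→Band D ($942M), Pulse→Band B ($894M), OrbitCom→Band A ($830M), PeakComm→Band G ($442M); total welfare W = $3891M.
OrbitCom receives Band A at value $830M, so the others get W − 830 = $3061M.
Without OrbitCom: best allocation of the remaining 4 bidders over all 5 bands is NorthTel→Band A ($865M), TerraLink→Band D ($942M), Pulse→Band B ($894M), PeakComm→Band E ($525M), total $3226M.
VCG payment = (others' best without OrbitCom) − (others' welfare with OrbitCom) = 3226 − 3061 = $165M.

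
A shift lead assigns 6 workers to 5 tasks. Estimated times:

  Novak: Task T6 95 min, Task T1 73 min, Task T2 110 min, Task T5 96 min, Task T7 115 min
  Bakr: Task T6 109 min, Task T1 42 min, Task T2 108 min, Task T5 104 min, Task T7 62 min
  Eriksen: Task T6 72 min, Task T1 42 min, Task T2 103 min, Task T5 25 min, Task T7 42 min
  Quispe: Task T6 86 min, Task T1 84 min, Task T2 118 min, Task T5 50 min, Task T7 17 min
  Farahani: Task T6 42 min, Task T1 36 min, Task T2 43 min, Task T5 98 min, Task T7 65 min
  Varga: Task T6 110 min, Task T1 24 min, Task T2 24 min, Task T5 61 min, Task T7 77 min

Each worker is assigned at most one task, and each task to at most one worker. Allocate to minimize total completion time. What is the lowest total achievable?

Min total: 150 min

Optimal: Farahani→Task T6 (42 min), Bakr→Task T1 (42 min), Varga→Task T2 (24 min), Eriksen→Task T5 (25 min), Quispe→Task T7 (17 min) — total 42+42+24+25+17 = 150 min.
Column-greedy (each task in turn goes to its cheapest remaining worker) gives 281 min, worse by 131.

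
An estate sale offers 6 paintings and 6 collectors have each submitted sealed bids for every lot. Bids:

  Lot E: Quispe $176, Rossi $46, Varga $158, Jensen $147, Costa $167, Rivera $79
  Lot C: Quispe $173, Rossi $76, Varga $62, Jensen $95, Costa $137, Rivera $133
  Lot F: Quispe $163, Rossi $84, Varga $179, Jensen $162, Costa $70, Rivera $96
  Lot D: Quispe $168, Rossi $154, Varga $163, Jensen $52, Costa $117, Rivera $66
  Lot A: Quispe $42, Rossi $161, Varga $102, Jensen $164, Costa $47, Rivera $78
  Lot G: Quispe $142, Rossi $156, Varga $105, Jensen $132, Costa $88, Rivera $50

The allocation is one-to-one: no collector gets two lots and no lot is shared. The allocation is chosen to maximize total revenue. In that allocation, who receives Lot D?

This is a one-to-one assignment (maximum-weight bipartite matching).
Optimal: Quispe→Lot D ($168), Rossi→Lot G ($156), Varga→Lot F ($179), Jensen→Lot A ($164), Costa→Lot E ($167), Rivera→Lot C ($133) — total 168+156+179+164+167+133 = $967.
Row-greedy (each collector in turn takes its best remaining lot) gives $851, worse by 116.
Quispe's own top lot is Lot E ($176), but forcing Quispe→Lot E and reassigning the rest optimally gives only $925 — worse by 42.

Quispe receives Lot D.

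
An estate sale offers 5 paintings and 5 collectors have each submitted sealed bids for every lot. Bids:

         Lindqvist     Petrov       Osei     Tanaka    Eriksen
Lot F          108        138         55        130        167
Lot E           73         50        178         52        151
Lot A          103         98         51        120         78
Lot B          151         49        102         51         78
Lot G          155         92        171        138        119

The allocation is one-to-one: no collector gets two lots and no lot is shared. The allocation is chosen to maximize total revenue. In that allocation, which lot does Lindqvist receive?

Lindqvist receives Lot B.

Optimal: Lindqvist→Lot B ($151), Petrov→Lot A ($98), Osei→Lot E ($178), Tanaka→Lot G ($138), Eriksen→Lot F ($167) — total 151+98+178+138+167 = $732.
Max-entry greedy (repeatedly take the single best remaining cell) gives $669, worse by 63.
No other one-to-one assignment exceeds $732.
Lindqvist's own top lot is Lot G ($155), but forcing Lindqvist→Lot G and reassigning the rest optimally gives only $669 — worse by 63.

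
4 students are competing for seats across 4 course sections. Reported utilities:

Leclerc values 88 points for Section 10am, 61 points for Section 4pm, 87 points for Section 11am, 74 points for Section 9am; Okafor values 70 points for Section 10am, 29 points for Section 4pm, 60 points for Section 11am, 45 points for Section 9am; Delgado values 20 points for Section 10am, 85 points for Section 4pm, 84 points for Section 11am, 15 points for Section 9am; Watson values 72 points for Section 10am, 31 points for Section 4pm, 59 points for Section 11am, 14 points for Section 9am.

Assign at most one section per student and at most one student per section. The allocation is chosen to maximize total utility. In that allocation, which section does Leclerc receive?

Treat this as an assignment problem: match each student to one section.
Optimal: Leclerc→Section 9am (74 points), Okafor→Section 11am (60 points), Delgado→Section 4pm (85 points), Watson→Section 10am (72 points) — total 74+60+85+72 = 291 points.
Column-greedy (each section in turn goes to its best remaining student) gives 247 points, worse by 44.
Swapping Leclerc↔Delgado (Leclerc→Section 4pm 61 points, Delgado→Section 9am 15 points) loses 83.
Leclerc's own top section is Section 10am (88 points), but forcing Leclerc→Section 10am and reassigning the rest optimally gives only 277 points — worse by 14.

Leclerc receives Section 9am.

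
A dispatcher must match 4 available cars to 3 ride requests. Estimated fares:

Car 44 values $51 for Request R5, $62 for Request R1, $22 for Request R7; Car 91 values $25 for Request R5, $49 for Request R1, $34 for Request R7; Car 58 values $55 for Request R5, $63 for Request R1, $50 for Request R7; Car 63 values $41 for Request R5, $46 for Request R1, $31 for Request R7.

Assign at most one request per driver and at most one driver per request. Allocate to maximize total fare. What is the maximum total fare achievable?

Treat this as an assignment problem: match each driver to one request.
Optimal: Car 63→Request R5 ($41), Car 44→Request R1 ($62), Car 58→Request R7 ($50) — total 41+62+50 = $153.
Max-entry greedy (repeatedly take the single best remaining cell) gives $148, worse by 5.
Next-best assignment: Car 58→Request R5, Car 44→Request R1, Car 91→Request R7 = $151.
Swapping Car 63↔Car 44 (Car 63→Request R1 $46, Car 44→Request R5 $51) loses 6.
No other one-to-one assignment exceeds $153.

Maximum total: $153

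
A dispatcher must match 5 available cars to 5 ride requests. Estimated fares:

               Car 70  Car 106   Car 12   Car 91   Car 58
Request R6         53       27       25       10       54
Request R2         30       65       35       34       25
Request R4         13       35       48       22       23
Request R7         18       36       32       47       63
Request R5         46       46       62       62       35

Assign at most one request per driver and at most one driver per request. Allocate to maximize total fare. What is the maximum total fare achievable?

Max total: $291

This is a one-to-one assignment (maximum-weight bipartite matching).
Optimal: Car 70→Request R6 ($53), Car 106→Request R2 ($65), Car 12→Request R4 ($48), Car 91→Request R5 ($62), Car 58→Request R7 ($63) — total 53+65+48+62+63 = $291.
Row-greedy (each driver in turn takes its best remaining request) gives $250, worse by 41.
Swapping Car 106↔Car 70 (Car 106→Request R6 $27, Car 70→Request R2 $30) loses 61.
No other one-to-one assignment exceeds $291.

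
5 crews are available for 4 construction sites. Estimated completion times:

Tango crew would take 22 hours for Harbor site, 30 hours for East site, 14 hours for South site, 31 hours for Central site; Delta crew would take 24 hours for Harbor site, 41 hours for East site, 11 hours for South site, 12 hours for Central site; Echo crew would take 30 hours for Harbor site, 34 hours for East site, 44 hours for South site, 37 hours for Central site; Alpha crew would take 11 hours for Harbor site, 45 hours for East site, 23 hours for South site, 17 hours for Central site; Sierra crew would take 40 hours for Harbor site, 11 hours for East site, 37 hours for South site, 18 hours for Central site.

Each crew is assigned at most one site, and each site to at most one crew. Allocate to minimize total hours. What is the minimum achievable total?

Optimal: Alpha crew→Harbor site (11 hours), Sierra crew→East site (11 hours), Tango crew→South site (14 hours), Delta crew→Central site (12 hours) — total 11+11+14+12 = 48 hours.
Next-best assignment: Tango crew→Harbor site, Sierra crew→East site, Delta crew→South site, Alpha crew→Central site = 61 hours.
Swapping Delta crew↔Tango crew (Delta crew→South site 11 hours, Tango crew→Central site 31 hours) adds 16.

Min total: 48 hours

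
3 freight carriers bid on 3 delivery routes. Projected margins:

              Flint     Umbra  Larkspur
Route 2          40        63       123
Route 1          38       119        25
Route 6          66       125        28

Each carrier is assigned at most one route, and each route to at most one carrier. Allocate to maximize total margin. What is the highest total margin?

Max total: $308k

This is the linear assignment problem.
Optimal: Flint→Route 6 ($66k), Umbra→Route 1 ($119k), Larkspur→Route 2 ($123k) — total 66+119+123 = $308k.
Swapping Larkspur↔Flint (Larkspur→Route 6 $28k, Flint→Route 2 $40k) loses 121.
No other one-to-one assignment exceeds $308k.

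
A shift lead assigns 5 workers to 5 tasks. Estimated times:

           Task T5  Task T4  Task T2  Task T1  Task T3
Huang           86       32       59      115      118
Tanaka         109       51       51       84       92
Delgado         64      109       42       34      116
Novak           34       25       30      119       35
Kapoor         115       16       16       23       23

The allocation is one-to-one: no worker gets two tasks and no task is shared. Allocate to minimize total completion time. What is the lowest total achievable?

Optimal: Huang→Task T4 (32 min), Tanaka→Task T2 (51 min), Delgado→Task T1 (34 min), Novak→Task T5 (34 min), Kapoor→Task T3 (23 min) — total 32+51+34+34+23 = 174 min.
Swapping Huang↔Tanaka (Huang→Task T2 59 min, Tanaka→Task T4 51 min) adds 27.

Min total: 174 min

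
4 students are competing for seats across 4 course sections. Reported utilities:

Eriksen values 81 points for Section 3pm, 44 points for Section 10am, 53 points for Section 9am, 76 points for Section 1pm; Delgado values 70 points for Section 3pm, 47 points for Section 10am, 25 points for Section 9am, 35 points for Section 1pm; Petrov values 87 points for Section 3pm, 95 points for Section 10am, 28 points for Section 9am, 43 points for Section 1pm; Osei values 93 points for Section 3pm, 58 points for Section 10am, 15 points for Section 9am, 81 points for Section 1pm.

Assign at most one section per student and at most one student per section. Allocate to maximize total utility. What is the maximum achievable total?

Optimal: Eriksen→Section 9am (53 points), Delgado→Section 3pm (70 points), Petrov→Section 10am (95 points), Osei→Section 1pm (81 points) — total 53+70+95+81 = 299 points.
Max-entry greedy (repeatedly take the single best remaining cell) gives 289 points, worse by 10.
Next-best assignment: Eriksen→Section 1pm, Delgado→Section 9am, Petrov→Section 10am, Osei→Section 3pm = 289 points.
Swapping Petrov↔Delgado (Petrov→Section 3pm 87 points, Delgado→Section 10am 47 points) loses 31.
No other one-to-one assignment exceeds 299 points.

Maximum total: 299 points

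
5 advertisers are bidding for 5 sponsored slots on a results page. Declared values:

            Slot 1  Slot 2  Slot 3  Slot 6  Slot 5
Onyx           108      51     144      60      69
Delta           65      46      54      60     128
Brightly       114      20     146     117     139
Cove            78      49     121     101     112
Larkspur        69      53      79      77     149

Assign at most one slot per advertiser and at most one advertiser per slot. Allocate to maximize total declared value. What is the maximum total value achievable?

This is a one-to-one assignment (maximum-weight bipartite matching).
Optimal: Onyx→Slot 3 ($144), Delta→Slot 2 ($46), Brightly→Slot 1 ($114), Cove→Slot 6 ($101), Larkspur→Slot 5 ($149) — total 144+46+114+101+149 = $554.
Row-greedy (each advertiser in turn takes its best remaining slot) gives $520, worse by 34.
Next-best assignment: Onyx→Slot 1, Delta→Slot 2, Brightly→Slot 3, Cove→Slot 6, Larkspur→Slot 5 = $550.

Max total: $554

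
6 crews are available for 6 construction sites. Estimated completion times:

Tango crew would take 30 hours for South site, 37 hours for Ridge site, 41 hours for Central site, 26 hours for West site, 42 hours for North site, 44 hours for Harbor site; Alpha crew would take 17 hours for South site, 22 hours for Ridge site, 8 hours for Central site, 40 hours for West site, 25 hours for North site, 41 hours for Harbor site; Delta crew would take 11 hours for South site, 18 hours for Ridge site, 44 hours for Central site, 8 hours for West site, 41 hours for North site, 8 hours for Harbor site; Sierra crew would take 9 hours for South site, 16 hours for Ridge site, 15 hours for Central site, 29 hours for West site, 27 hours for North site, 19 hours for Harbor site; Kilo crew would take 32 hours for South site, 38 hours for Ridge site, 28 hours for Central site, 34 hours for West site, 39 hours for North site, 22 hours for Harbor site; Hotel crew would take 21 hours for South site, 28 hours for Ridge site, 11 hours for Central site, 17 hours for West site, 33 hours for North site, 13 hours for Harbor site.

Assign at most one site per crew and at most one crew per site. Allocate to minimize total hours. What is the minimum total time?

This is a one-to-one assignment (minimum-cost bipartite matching).
Optimal: Tango crew→West site (26 hours), Alpha crew→North site (25 hours), Delta crew→South site (11 hours), Sierra crew→Ridge site (16 hours), Kilo crew→Harbor site (22 hours), Hotel crew→Central site (11 hours) — total 26+25+11+16+22+11 = 111 hours.
No other one-to-one assignment undercuts 111 hours.

Min total: 111 hours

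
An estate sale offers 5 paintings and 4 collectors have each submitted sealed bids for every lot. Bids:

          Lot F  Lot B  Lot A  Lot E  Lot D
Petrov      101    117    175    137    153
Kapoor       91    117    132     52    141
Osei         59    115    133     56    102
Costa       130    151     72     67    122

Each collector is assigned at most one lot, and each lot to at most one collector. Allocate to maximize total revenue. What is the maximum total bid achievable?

This is the linear assignment problem.
Optimal: Petrov→Lot E ($137), Kapoor→Lot D ($141), Osei→Lot A ($133), Costa→Lot B ($151) — total 137+141+133+151 = $562.
Row-greedy (each collector in turn takes its best remaining lot) gives $561, worse by 1.
Next-best assignment: Petrov→Lot A, Kapoor→Lot D, Osei→Lot B, Costa→Lot F = $561.
No other one-to-one assignment exceeds $562.

Max total: $562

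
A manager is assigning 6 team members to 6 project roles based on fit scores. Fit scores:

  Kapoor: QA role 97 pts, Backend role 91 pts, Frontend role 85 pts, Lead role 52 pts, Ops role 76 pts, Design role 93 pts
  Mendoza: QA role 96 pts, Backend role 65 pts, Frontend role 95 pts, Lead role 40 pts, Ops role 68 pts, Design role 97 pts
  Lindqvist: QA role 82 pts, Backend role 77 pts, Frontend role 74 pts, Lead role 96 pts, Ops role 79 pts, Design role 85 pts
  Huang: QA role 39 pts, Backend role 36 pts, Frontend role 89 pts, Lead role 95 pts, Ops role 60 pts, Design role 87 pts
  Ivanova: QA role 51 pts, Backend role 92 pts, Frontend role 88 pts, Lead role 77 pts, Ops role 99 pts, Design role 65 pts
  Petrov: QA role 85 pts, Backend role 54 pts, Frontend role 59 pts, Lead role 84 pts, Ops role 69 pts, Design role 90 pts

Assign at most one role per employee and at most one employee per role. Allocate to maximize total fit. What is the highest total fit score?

Optimal: Kapoor→Backend role (91 pts), Mendoza→QA role (96 pts), Lindqvist→Lead role (96 pts), Huang→Frontend role (89 pts), Ivanova→Ops role (99 pts), Petrov→Design role (90 pts) — total 91+96+96+89+99+90 = 561 pts.
Column-greedy (each role in turn goes to its best remaining employee) gives 536 pts, worse by 25.

Maximum total: 561 pts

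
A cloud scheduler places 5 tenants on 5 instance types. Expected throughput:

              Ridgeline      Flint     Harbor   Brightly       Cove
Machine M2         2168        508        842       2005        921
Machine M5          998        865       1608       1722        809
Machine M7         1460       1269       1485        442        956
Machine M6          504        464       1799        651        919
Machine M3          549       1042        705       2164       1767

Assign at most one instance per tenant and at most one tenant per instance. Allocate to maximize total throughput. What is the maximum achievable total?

This is a one-to-one assignment (maximum-weight bipartite matching).
Optimal: Ridgeline→Machine M2 (2168 ops/s), Flint→Machine M7 (1269 ops/s), Harbor→Machine M6 (1799 ops/s), Brightly→Machine M5 (1722 ops/s), Cove→Machine M3 (1767 ops/s) — total 2168+1269+1799+1722+1767 = 8725 ops/s.

Maximum total: 8725 ops/s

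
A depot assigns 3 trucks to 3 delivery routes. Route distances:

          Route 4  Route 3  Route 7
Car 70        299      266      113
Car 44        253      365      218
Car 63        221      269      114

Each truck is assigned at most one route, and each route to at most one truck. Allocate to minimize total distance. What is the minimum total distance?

This is the linear assignment problem.
Optimal: Car 70→Route 3 (266 km), Car 44→Route 4 (253 km), Car 63→Route 7 (114 km) — total 266+253+114 = 633 km.
Next-best assignment: Car 70→Route 7, Car 44→Route 4, Car 63→Route 3 = 635 km.

Min total: 633 km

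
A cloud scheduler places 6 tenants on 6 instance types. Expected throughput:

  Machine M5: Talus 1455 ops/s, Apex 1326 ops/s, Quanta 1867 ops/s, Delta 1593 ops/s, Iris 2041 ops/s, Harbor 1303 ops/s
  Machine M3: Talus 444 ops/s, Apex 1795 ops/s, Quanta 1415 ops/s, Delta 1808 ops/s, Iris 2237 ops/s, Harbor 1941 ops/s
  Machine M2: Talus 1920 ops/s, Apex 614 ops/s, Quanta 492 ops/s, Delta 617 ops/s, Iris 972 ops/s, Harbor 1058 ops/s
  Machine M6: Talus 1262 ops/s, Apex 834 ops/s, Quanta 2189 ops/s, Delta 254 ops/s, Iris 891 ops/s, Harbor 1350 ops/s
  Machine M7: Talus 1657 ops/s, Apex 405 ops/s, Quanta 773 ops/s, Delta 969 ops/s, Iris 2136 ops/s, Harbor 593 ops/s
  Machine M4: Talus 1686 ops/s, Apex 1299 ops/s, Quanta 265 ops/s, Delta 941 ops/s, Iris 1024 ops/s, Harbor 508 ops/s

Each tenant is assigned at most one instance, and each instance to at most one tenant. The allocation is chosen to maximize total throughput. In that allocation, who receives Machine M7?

This is the linear assignment problem.
Optimal: Talus→Machine M2 (1920 ops/s), Apex→Machine M4 (1299 ops/s), Quanta→Machine M6 (2189 ops/s), Delta→Machine M5 (1593 ops/s), Iris→Machine M7 (2136 ops/s), Harbor→Machine M3 (1941 ops/s) — total 1920+1299+2189+1593+2136+1941 = 11078 ops/s.
Column-greedy (each instance in turn goes to its best remaining tenant) gives 10359 ops/s, worse by 719.
Every other assignment is strictly worse.
Iris's own top instance is Machine M3 (2237 ops/s), but forcing Iris→Machine M3 and reassigning the rest optimally gives only 10033 ops/s — worse by 1045.

Iris receives Machine M7.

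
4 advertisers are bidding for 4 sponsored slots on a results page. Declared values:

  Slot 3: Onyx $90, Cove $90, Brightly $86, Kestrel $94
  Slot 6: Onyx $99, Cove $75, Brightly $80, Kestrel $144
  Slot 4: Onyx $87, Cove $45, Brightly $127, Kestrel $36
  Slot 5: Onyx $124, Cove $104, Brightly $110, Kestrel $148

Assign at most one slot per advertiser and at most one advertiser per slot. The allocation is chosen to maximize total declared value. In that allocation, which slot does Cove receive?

This is the linear assignment problem.
Optimal: Onyx→Slot 5 ($124), Cove→Slot 3 ($90), Brightly→Slot 4 ($127), Kestrel→Slot 6 ($144) — total 124+90+127+144 = $485.
Column-greedy (each slot in turn goes to its best remaining advertiser) gives $424, worse by 61.
Every other assignment is strictly worse.
Cove's own top slot is Slot 5 ($104), but forcing Cove→Slot 5 and reassigning the rest optimally gives only $465 — worse by 20.

Cove receives Slot 3.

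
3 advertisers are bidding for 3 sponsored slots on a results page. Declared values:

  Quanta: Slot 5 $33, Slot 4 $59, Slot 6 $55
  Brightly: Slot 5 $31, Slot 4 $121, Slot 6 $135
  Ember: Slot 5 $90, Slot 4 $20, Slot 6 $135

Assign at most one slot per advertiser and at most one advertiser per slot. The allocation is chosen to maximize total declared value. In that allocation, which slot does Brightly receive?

Brightly receives Slot 4.

Optimal: Quanta→Slot 5 ($33), Brightly→Slot 4 ($121), Ember→Slot 6 ($135) — total 33+121+135 = $289.
Row-greedy (each advertiser in turn takes its best remaining slot) gives $284, worse by 5.
No other one-to-one assignment exceeds $289.
Brightly's own top slot is Slot 6 ($135), but forcing Brightly→Slot 6 and reassigning the rest optimally gives only $284 — worse by 5.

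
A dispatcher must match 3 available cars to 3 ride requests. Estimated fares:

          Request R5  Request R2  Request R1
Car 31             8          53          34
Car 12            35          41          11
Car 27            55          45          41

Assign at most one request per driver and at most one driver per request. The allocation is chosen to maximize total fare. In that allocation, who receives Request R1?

Car 31 receives Request R1.

Optimal: Car 31→Request R1 ($34), Car 12→Request R2 ($41), Car 27→Request R5 ($55) — total 34+41+55 = $130.
Row-greedy (each driver in turn takes its best remaining request) gives $129, worse by 1.
Next-best assignment: Car 31→Request R2, Car 12→Request R5, Car 27→Request R1 = $129.
Car 31's own top request is Request R2 ($53), but forcing Car 31→Request R2 and reassigning the rest optimally gives only $129 — worse by 1.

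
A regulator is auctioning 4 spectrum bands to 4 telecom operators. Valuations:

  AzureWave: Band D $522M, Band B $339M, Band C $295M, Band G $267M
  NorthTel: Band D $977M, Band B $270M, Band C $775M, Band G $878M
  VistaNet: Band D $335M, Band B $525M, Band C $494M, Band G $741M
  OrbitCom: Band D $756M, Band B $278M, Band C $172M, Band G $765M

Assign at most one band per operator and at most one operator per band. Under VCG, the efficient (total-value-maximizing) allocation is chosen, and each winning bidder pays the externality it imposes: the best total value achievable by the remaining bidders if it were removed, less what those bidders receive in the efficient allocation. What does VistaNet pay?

VistaNet pays $211M.

Efficient allocation: AzureWave→Band B ($339M), NorthTel→Band C ($775M), VistaNet→Band G ($741M), OrbitCom→Band D ($756M); total welfare W = $2611M.
VistaNet receives Band G at value $741M, so the others get W − 741 = $1870M.
Without VistaNet: best allocation of the remaining 3 bidders over all 4 bands is AzureWave→Band B ($339M), NorthTel→Band D ($977M), OrbitCom→Band G ($765M), total $2081M.
VCG payment = (others' best without VistaNet) − (others' welfare with VistaNet) = 2081 − 1870 = $211M.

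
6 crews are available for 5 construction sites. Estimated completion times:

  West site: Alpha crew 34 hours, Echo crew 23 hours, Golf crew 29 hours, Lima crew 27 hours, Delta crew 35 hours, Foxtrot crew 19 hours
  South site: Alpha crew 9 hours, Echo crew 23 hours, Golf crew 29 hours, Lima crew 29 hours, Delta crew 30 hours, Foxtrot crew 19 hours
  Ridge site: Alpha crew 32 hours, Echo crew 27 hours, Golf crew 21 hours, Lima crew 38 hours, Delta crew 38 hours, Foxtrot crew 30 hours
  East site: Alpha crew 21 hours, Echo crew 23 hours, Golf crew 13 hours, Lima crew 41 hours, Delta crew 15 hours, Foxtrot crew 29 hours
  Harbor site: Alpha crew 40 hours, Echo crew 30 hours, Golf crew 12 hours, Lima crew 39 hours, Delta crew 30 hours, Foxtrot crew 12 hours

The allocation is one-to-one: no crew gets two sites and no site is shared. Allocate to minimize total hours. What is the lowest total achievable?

Treat this as an assignment problem: match each crew to one site.
Optimal: Echo crew→West site (23 hours), Alpha crew→South site (9 hours), Golf crew→Ridge site (21 hours), Delta crew→East site (15 hours), Foxtrot crew→Harbor site (12 hours) — total 23+9+21+15+12 = 80 hours.
Row-greedy (each crew in turn takes its cheapest remaining site) gives 97 hours, worse by 17.
Next-best assignment: Foxtrot crew→West site, Alpha crew→South site, Echo crew→Ridge site, Delta crew→East site, Golf crew→Harbor site = 82 hours.
Swapping Echo crew↔Golf crew (Echo crew→Ridge site 27 hours, Golf crew→West site 29 hours) adds 12.
No other one-to-one assignment undercuts 80 hours.

Minimum total: 80 hours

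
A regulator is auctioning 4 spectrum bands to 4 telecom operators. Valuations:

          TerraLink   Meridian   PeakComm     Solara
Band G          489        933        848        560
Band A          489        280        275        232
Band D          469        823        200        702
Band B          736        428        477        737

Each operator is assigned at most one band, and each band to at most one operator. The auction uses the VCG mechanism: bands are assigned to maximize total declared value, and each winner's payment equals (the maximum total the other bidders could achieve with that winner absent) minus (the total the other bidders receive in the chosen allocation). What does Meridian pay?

Efficient allocation: TerraLink→Band A ($489M), Meridian→Band D ($823M), PeakComm→Band G ($848M), Solara→Band B ($737M); total welfare W = $2897M.
Meridian receives Band D at value $823M, so the others get W − 823 = $2074M.
Without Meridian: best allocation of the remaining 3 bidders over all 4 bands is TerraLink→Band B ($736M), PeakComm→Band G ($848M), Solara→Band D ($702M), total $2286M.
VCG payment = (others' best without Meridian) − (others' welfare with Meridian) = 2286 − 2074 = $212M.

Meridian pays $212M.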